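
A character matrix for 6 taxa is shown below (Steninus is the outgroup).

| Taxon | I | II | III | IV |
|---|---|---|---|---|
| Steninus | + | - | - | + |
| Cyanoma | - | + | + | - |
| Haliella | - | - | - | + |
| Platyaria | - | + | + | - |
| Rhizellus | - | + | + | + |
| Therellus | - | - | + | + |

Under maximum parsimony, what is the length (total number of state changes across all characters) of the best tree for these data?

Character polarity is set by the outgroup: the derived state is whichever differs from the outgroup's state, so for I, IV the derived state is '-', and for the remaining characters it is '+'.
All ingroup taxa share the derived state '-' for I; it defines the ingroup but does not resolve relationships within it.
II: derived state '+' in Cyanoma, Platyaria, and Rhizellus only — synapomorphy for {Cyanoma, Platyaria, Rhizellus}.
Only Cyanoma, Platyaria, Rhizellus, and Therellus show the derived state '+' for III, supporting them as a clade.
Only Cyanoma and Platyaria show the derived state '-' for IV, supporting them as a clade.
Most parsimonious ingroup topology: ((((Cyanoma,Platyaria),Rhizellus),Therellus),Haliella).
Changes per character on this tree: I: 1; II: 1; III: 1; IV: 1.
Total = 4.

4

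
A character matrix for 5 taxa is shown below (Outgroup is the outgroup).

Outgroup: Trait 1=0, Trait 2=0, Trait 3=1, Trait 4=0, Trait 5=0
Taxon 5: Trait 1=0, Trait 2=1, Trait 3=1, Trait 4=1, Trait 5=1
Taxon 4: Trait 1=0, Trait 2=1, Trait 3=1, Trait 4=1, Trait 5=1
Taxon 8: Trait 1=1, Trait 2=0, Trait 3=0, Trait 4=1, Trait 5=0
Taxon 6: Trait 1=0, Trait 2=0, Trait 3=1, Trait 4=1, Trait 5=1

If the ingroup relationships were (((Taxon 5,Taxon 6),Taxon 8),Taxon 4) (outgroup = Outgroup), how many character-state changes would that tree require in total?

Map each character onto (((Taxon 5,Taxon 6),Taxon 8),Taxon 4) (rooted by Outgroup) and count the minimum state changes it requires (Fitch parsimony):
Trait 1: 1; Trait 2: 2; Trait 3: 1; Trait 4: 1; Trait 5: 2.
Total tree length = 7.

7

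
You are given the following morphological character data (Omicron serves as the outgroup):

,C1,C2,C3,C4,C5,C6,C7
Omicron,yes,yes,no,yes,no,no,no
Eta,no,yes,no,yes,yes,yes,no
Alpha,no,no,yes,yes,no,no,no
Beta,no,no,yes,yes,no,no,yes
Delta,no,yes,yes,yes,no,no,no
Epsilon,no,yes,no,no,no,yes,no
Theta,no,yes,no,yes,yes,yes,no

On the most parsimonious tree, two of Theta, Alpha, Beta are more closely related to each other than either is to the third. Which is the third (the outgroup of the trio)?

Theta

Character polarity is set by the outgroup: the derived state is whichever differs from the outgroup's state, so for C1, C2, C4 the derived state is 'no', and for the remaining characters it is 'yes'.
All ingroup taxa share the derived state 'no' for C1; it defines the ingroup but does not resolve relationships within it.
C2 (derived state 'no') is shared by Alpha and Beta — a synapomorphy uniting that clade.
C3 (derived state 'yes') is shared by Alpha, Beta, and Delta — a synapomorphy uniting that clade.
C4 (derived state 'no') is unique to Epsilon (autapomorphy; uninformative for grouping).
C5: derived state 'yes' in Eta and Theta only — synapomorphy for {Eta, Theta}.
C6: derived state 'yes' in Epsilon, Eta, and Theta only — synapomorphy for {Epsilon, Eta, Theta}.
C7 (derived state 'yes') is unique to Beta (autapomorphy; uninformative for grouping).
Most parsimonious ingroup topology: (((Eta,Theta),Epsilon),((Alpha,Beta),Delta)).
Alpha and Beta share a more recent common ancestor with each other than either does with Theta, so Theta is the least closely related of the three.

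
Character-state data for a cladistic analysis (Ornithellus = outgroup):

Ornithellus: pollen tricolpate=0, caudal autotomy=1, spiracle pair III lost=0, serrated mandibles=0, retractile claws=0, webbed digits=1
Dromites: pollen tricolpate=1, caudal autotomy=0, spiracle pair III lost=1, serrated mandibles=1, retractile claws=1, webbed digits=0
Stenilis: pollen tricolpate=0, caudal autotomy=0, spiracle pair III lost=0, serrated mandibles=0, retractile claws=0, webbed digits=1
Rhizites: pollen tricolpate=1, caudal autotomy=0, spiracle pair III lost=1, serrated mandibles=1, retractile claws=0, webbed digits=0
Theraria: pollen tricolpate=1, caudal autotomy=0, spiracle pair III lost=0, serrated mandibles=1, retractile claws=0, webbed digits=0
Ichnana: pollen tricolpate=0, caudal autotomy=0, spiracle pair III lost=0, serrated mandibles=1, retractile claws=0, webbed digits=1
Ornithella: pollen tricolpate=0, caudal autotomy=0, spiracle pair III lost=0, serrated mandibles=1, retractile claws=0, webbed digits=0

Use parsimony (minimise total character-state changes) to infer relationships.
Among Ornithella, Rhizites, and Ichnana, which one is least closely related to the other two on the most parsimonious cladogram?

Ichnana

Character polarity is set by the outgroup: the derived state is whichever differs from the outgroup's state, so for caudal autotomy, webbed digits the derived state is '0', and for the remaining characters it is '1'.
Only Dromites, Rhizites, and Theraria show the derived state '1' for pollen tricolpate, supporting them as a clade.
All ingroup taxa share the derived state '0' for caudal autotomy; it defines the ingroup but does not resolve relationships within it.
spiracle pair III lost (derived state '1') is shared by Dromites and Rhizites — a synapomorphy uniting that clade.
serrated mandibles: derived state '1' in Dromites, Ichnana, Ornithella, Rhizites, and Theraria only — synapomorphy for {Dromites, Ichnana, Ornithella, Rhizites, Theraria}.
retractile claws: derived state '1' in Dromites only — an autapomorphy, so it tells us nothing about relationships among taxa.
Only Dromites, Ornithella, Rhizites, and Theraria show the derived state '0' for webbed digits, supporting them as a clade.
Most parsimonious ingroup topology: (((((Dromites,Rhizites),Theraria),Ornithella),Ichnana),Stenilis).
Ornithella and Rhizites share a more recent common ancestor with each other than either does with Ichnana, so Ichnana is the least closely related of the three.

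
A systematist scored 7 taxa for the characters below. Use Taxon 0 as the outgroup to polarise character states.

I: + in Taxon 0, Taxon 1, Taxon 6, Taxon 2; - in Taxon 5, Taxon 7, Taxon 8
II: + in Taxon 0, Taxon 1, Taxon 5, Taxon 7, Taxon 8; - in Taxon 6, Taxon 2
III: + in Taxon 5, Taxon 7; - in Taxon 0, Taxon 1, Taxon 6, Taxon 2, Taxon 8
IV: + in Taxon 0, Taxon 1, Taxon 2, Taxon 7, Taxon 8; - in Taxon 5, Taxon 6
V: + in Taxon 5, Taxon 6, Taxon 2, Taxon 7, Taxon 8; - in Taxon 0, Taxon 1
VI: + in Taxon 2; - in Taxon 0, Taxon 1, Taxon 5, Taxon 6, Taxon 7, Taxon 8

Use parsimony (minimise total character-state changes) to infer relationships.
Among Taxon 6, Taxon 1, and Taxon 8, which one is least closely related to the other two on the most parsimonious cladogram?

Character polarity is set by the outgroup: the derived state is whichever differs from the outgroup's state, so for I, II, IV the derived state is '-', and for the remaining characters it is '+'.
Only Taxon 5, Taxon 7, and Taxon 8 show the derived state '-' for I, supporting them as a clade.
II: derived state '-' in Taxon 2 and Taxon 6 only — synapomorphy for {Taxon 2, Taxon 6}.
III (derived state '+') is shared by Taxon 5 and Taxon 7 — a synapomorphy uniting that clade.
IV groups Taxon 5 and Taxon 6, which is incompatible with the clades supported by the remaining characters; treating it as convergent (homoplasy) costs fewer steps than any alternative tree.
Only Taxon 2, Taxon 5, Taxon 6, Taxon 7, and Taxon 8 show the derived state '+' for V, supporting them as a clade.
VI (derived state '+') is unique to Taxon 2 (autapomorphy; uninformative for grouping).
Most parsimonious ingroup topology: (Taxon 1,(((Taxon 5,Taxon 7),Taxon 8),(Taxon 6,Taxon 2))).
Taxon 8 and Taxon 6 share a more recent common ancestor with each other than either does with Taxon 1, so Taxon 1 is the least closely related of the three.

Taxon 1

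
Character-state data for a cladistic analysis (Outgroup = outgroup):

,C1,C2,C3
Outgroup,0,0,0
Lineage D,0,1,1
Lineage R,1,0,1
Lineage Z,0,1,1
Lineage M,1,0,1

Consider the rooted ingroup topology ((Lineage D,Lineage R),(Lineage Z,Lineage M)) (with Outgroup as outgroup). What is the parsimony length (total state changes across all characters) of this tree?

5

Map each character onto ((Lineage D,Lineage R),(Lineage Z,Lineage M)) (rooted by Outgroup) and count the minimum state changes it requires (Fitch parsimony):
C1: 2; C2: 2; C3: 1.
Total tree length = 5.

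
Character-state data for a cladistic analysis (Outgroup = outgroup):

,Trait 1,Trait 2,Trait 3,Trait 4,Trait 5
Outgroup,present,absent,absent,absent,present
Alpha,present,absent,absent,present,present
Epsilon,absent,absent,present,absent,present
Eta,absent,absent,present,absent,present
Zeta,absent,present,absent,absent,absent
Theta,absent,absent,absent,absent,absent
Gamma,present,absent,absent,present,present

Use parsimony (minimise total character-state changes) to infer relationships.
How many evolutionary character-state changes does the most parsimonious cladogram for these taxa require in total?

5

Character polarity is set by the outgroup: the derived state is whichever differs from the outgroup's state, so for Trait 1, Trait 5 the derived state is 'absent', and for the remaining characters it is 'present'.
Only Epsilon, Eta, Theta, and Zeta show the derived state 'absent' for Trait 1, supporting them as a clade.
Trait 2 (derived state 'present') is unique to Zeta (autapomorphy; uninformative for grouping).
Only Epsilon and Eta show the derived state 'present' for Trait 3, supporting them as a clade.
Trait 4: derived state 'present' in Alpha and Gamma only — synapomorphy for {Alpha, Gamma}.
Only Theta and Zeta show the derived state 'absent' for Trait 5, supporting them as a clade.
Most parsimonious ingroup topology: ((Alpha,Gamma),((Epsilon,Eta),(Zeta,Theta))).
Changes per character on this tree: Trait 1: 1; Trait 2: 1; Trait 3: 1; Trait 4: 1; Trait 5: 1.
Total = 5.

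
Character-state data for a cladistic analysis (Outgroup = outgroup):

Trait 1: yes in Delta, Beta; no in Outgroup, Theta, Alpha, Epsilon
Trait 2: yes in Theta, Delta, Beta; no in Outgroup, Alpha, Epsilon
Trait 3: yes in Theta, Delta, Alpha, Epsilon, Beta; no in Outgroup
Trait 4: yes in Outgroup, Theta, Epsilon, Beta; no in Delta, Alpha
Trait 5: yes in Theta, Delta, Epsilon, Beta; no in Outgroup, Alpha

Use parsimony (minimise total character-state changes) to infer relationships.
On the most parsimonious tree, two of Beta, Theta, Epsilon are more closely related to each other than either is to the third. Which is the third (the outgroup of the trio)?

Character polarity is set by the outgroup: the derived state is whichever differs from the outgroup's state, so for Trait 4 the derived state is 'no', and for the remaining characters it is 'yes'.
Only Beta and Delta show the derived state 'yes' for Trait 1, supporting them as a clade.
Trait 2 (derived state 'yes') is shared by Beta, Delta, and Theta — a synapomorphy uniting that clade.
Trait 3 (derived state 'yes') is shared by all ingroup taxa — unites the whole ingroup.
Trait 4 groups Alpha and Delta, which is incompatible with the clades supported by the remaining characters; treating it as convergent (homoplasy) costs fewer steps than any alternative tree.
Trait 5 (derived state 'yes') is shared by Beta, Delta, Epsilon, and Theta — a synapomorphy uniting that clade.
Most parsimonious ingroup topology: (((Theta,(Delta,Beta)),Epsilon),Alpha).
Theta and Beta share a more recent common ancestor with each other than either does with Epsilon, so Epsilon is the least closely related of the three.

Epsilon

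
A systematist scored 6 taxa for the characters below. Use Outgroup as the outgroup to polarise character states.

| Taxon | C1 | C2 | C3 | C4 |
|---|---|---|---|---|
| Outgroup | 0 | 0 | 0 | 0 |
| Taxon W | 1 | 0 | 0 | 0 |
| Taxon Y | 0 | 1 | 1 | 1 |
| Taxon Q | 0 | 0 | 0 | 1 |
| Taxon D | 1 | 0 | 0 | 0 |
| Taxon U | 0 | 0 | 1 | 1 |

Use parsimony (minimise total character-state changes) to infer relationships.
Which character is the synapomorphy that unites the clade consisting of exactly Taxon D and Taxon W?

The outgroup has state '0' for every character, so '1' is the derived state throughout.
C1: derived state '1' in Taxon D and Taxon W only — synapomorphy for {Taxon D, Taxon W}.
C2 (derived state '1') is unique to Taxon Y (autapomorphy; uninformative for grouping).
C3 (derived state '1') is shared by Taxon U and Taxon Y — a synapomorphy uniting that clade.
Only Taxon Q, Taxon U, and Taxon Y show the derived state '1' for C4, supporting them as a clade.
Most parsimonious ingroup topology: ((Taxon W,Taxon D),((Taxon Y,Taxon U),Taxon Q)).
The clade {Taxon D, Taxon W} is supported by C1: its derived state '1' occurs in exactly those taxa and in no other taxon (including the outgroup).

C1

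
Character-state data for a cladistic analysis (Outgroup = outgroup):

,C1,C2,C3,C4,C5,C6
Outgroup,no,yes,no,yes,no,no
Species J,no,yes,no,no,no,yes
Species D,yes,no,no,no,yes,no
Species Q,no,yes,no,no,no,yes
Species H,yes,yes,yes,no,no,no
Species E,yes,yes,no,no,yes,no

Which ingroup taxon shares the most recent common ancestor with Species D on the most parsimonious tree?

Character polarity is set by the outgroup: the derived state is whichever differs from the outgroup's state, so for C2, C4 the derived state is 'no', and for the remaining characters it is 'yes'.
Only Species D, Species E, and Species H show the derived state 'yes' for C1, supporting them as a clade.
C2 (derived state 'no') is unique to Species D (autapomorphy; uninformative for grouping).
C3 (derived state 'yes') is unique to Species H (autapomorphy; uninformative for grouping).
C4 (derived state 'no') is shared by all ingroup taxa — unites the whole ingroup.
C5 (derived state 'yes') is shared by Species D and Species E — a synapomorphy uniting that clade.
C6: derived state 'yes' in Species J and Species Q only — synapomorphy for {Species J, Species Q}.
Most parsimonious ingroup topology: ((Species J,Species Q),((Species D,Species E),Species H)).
Species D and Species E form a cherry on this tree, so they are sister taxa.

Species E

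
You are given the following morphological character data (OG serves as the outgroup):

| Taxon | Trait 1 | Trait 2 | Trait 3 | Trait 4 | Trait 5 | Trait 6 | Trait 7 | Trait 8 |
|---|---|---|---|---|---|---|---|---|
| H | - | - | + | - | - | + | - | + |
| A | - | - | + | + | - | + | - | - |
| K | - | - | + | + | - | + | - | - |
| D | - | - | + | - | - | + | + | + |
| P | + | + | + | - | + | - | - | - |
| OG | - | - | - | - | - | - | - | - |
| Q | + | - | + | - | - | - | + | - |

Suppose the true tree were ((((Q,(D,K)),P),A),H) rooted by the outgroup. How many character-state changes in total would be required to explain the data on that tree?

Map each character onto ((((Q,(D,K)),P),A),H) (rooted by OG) and count the minimum state changes it requires (Fitch parsimony):
Trait 1: 2; Trait 2: 1; Trait 3: 1; Trait 4: 2; Trait 5: 1; Trait 6: 3; Trait 7: 2; Trait 8: 2.
Total tree length = 14.

14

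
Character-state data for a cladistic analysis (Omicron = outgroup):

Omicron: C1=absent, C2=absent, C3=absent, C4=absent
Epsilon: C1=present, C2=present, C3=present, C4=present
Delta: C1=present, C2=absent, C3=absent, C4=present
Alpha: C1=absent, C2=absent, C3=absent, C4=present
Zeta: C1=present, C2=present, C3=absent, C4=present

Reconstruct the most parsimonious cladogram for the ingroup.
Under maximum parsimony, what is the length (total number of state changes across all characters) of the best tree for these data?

4

The outgroup has state 'absent' for every character, so 'present' is the derived state throughout.
C1: derived state 'present' in Delta, Epsilon, and Zeta only — synapomorphy for {Delta, Epsilon, Zeta}.
C2: derived state 'present' in Epsilon and Zeta only — synapomorphy for {Epsilon, Zeta}.
C3 (derived state 'present') is unique to Epsilon (autapomorphy; uninformative for grouping).
C4 (derived state 'present') is shared by all ingroup taxa — unites the whole ingroup.
Most parsimonious ingroup topology: (((Epsilon,Zeta),Delta),Alpha).
Changes per character on this tree: C1: 1; C2: 1; C3: 1; C4: 1.
Total = 4.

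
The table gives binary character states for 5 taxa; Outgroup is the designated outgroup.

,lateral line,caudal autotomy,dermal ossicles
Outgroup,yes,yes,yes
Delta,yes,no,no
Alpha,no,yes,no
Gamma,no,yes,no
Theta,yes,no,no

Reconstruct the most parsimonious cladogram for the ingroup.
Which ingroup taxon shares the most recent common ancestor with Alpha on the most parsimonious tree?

The outgroup has state 'yes' for every character, so 'no' is the derived state throughout.
Only Alpha and Gamma show the derived state 'no' for lateral line, supporting them as a clade.
caudal autotomy (derived state 'no') is shared by Delta and Theta — a synapomorphy uniting that clade.
All ingroup taxa share the derived state 'no' for dermal ossicles; it defines the ingroup but does not resolve relationships within it.
Most parsimonious ingroup topology: ((Delta,Theta),(Alpha,Gamma)).
Alpha and Gamma form a cherry on this tree, so they are sister taxa.

Gamma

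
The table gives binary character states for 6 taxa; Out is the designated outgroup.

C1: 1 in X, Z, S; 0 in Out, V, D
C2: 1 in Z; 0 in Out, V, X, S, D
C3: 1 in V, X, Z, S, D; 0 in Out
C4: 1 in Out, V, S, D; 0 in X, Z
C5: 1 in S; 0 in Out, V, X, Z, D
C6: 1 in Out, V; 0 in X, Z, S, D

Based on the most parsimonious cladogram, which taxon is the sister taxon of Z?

Character polarity is set by the outgroup: the derived state is whichever differs from the outgroup's state, so for C4, C6 the derived state is '0', and for the remaining characters it is '1'.
C1 (derived state '1') is shared by S, X, and Z — a synapomorphy uniting that clade.
C2 (derived state '1') is unique to Z (autapomorphy; uninformative for grouping).
C3 (derived state '1') is shared by all ingroup taxa — unites the whole ingroup.
C4 (derived state '0') is shared by X and Z — a synapomorphy uniting that clade.
C5: derived state '1' in S only — an autapomorphy, so it tells us nothing about relationships among taxa.
C6: derived state '0' in D, S, X, and Z only — synapomorphy for {D, S, X, Z}.
Most parsimonious ingroup topology: (V,(((X,Z),S),D)).
Z and X form a cherry on this tree, so they are sister taxa.

X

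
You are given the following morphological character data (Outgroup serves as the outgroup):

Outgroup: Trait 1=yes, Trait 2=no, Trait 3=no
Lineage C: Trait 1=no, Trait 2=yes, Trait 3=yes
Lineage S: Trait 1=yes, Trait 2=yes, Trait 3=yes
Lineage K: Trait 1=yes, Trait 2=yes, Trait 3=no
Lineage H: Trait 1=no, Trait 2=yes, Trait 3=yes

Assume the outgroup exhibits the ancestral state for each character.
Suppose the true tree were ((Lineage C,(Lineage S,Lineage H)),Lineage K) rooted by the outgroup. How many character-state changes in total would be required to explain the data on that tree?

4

Map each character onto ((Lineage C,(Lineage S,Lineage H)),Lineage K) (rooted by Outgroup) and count the minimum state changes it requires (Fitch parsimony):
Trait 1: 2; Trait 2: 1; Trait 3: 1.
Total tree length = 4.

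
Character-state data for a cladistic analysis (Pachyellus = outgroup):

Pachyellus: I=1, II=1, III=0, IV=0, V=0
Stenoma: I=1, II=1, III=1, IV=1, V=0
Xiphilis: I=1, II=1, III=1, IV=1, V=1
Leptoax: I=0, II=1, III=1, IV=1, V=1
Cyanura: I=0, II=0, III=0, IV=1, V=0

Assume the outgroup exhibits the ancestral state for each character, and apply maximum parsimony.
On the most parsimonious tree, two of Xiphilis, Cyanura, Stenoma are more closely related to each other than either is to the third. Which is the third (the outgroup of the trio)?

Cyanura

Character polarity is set by the outgroup: the derived state is whichever differs from the outgroup's state, so for I, II the derived state is '0', and for the remaining characters it is '1'.
I (state '0') occurs in Cyanura and Leptoax but conflicts with the nesting implied by the other characters — most parsimoniously interpreted as homoplasy.
II (derived state '0') is unique to Cyanura (autapomorphy; uninformative for grouping).
III (derived state '1') is shared by Leptoax, Stenoma, and Xiphilis — a synapomorphy uniting that clade.
All ingroup taxa share the derived state '1' for IV; it defines the ingroup but does not resolve relationships within it.
V: derived state '1' in Leptoax and Xiphilis only — synapomorphy for {Leptoax, Xiphilis}.
Most parsimonious ingroup topology: ((Stenoma,(Xiphilis,Leptoax)),Cyanura).
Xiphilis and Stenoma share a more recent common ancestor with each other than either does with Cyanura, so Cyanura is the least closely related of the three.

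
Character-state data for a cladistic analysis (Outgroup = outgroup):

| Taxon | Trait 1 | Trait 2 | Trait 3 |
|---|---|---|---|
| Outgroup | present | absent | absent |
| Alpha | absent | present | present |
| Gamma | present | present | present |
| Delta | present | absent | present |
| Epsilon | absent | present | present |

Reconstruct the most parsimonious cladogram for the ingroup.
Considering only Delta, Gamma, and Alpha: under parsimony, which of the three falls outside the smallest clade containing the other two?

Delta

Character polarity is set by the outgroup: the derived state is whichever differs from the outgroup's state, so for Trait 1 the derived state is 'absent', and for the remaining characters it is 'present'.
Trait 1 (derived state 'absent') is shared by Alpha and Epsilon — a synapomorphy uniting that clade.
Only Alpha, Epsilon, and Gamma show the derived state 'present' for Trait 2, supporting them as a clade.
All ingroup taxa share the derived state 'present' for Trait 3; it defines the ingroup but does not resolve relationships within it.
Most parsimonious ingroup topology: (((Alpha,Epsilon),Gamma),Delta).
Alpha and Gamma share a more recent common ancestor with each other than either does with Delta, so Delta is the least closely related of the three.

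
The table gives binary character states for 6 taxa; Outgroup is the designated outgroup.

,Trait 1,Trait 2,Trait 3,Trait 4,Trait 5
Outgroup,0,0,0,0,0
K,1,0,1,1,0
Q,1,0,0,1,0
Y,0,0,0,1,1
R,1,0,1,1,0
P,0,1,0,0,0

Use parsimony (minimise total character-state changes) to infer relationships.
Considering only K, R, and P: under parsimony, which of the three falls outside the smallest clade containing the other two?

P

The outgroup has state '0' for every character, so '1' is the derived state throughout.
Trait 1 (derived state '1') is shared by K, Q, and R — a synapomorphy uniting that clade.
Trait 2: derived state '1' in P only — an autapomorphy, so it tells us nothing about relationships among taxa.
Trait 3: derived state '1' in K and R only — synapomorphy for {K, R}.
Trait 4 (derived state '1') is shared by K, Q, R, and Y — a synapomorphy uniting that clade.
Trait 5 (derived state '1') is unique to Y (autapomorphy; uninformative for grouping).
Most parsimonious ingroup topology: ((((K,R),Q),Y),P).
R and K share a more recent common ancestor with each other than either does with P, so P is the least closely related of the three.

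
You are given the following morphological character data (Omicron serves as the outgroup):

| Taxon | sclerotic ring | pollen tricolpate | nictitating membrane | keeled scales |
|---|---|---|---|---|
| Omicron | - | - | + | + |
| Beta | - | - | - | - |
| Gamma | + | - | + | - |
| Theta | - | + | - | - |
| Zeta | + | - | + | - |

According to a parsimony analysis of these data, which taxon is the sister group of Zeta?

Gamma

Character polarity is set by the outgroup: the derived state is whichever differs from the outgroup's state, so for nictitating membrane, keeled scales the derived state is '-', and for the remaining characters it is '+'.
sclerotic ring (derived state '+') is shared by Gamma and Zeta — a synapomorphy uniting that clade.
pollen tricolpate: derived state '+' in Theta only — an autapomorphy, so it tells us nothing about relationships among taxa.
Only Beta and Theta show the derived state '-' for nictitating membrane, supporting them as a clade.
keeled scales (derived state '-') is shared by all ingroup taxa — unites the whole ingroup.
Most parsimonious ingroup topology: ((Beta,Theta),(Gamma,Zeta)).
Zeta and Gamma form a cherry on this tree, so they are sister taxa.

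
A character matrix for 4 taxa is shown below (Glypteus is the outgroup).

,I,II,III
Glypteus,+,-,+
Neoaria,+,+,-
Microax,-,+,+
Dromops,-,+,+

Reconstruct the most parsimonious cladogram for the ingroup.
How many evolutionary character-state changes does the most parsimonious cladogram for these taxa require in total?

3

Character polarity is set by the outgroup: the derived state is whichever differs from the outgroup's state, so for I, III the derived state is '-', and for the remaining characters it is '+'.
I (derived state '-') is shared by Dromops and Microax — a synapomorphy uniting that clade.
All ingroup taxa share the derived state '+' for II; it defines the ingroup but does not resolve relationships within it.
III (derived state '-') is unique to Neoaria (autapomorphy; uninformative for grouping).
Most parsimonious ingroup topology: (Neoaria,(Microax,Dromops)).
Changes per character on this tree: I: 1; II: 1; III: 1.
Total = 3.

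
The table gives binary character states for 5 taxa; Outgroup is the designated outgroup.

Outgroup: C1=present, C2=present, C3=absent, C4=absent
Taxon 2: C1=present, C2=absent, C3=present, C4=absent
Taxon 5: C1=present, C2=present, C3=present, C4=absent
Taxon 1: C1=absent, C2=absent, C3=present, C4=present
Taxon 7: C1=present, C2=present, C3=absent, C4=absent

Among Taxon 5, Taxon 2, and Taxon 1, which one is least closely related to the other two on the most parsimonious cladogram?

Character polarity is set by the outgroup: the derived state is whichever differs from the outgroup's state, so for C1, C2 the derived state is 'absent', and for the remaining characters it is 'present'.
C1 (derived state 'absent') is unique to Taxon 1 (autapomorphy; uninformative for grouping).
C2: derived state 'absent' in Taxon 1 and Taxon 2 only — synapomorphy for {Taxon 1, Taxon 2}.
Only Taxon 1, Taxon 2, and Taxon 5 show the derived state 'present' for C3, supporting them as a clade.
C4: derived state 'present' in Taxon 1 only — an autapomorphy, so it tells us nothing about relationships among taxa.
Most parsimonious ingroup topology: (((Taxon 2,Taxon 1),Taxon 5),Taxon 7).
Taxon 2 and Taxon 1 share a more recent common ancestor with each other than either does with Taxon 5, so Taxon 5 is the least closely related of the three.

Taxon 5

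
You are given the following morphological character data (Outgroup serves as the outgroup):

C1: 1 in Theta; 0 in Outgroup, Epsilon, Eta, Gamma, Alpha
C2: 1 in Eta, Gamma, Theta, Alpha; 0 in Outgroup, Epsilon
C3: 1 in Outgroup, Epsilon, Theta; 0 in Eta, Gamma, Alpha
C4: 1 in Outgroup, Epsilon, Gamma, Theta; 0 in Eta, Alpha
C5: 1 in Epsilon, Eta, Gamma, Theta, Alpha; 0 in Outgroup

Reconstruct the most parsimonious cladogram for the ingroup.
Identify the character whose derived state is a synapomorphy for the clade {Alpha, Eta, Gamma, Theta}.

C2

Character polarity is set by the outgroup: the derived state is whichever differs from the outgroup's state, so for C3, C4 the derived state is '0', and for the remaining characters it is '1'.
C1: derived state '1' in Theta only — an autapomorphy, so it tells us nothing about relationships among taxa.
Only Alpha, Eta, Gamma, and Theta show the derived state '1' for C2, supporting them as a clade.
Only Alpha, Eta, and Gamma show the derived state '0' for C3, supporting them as a clade.
Only Alpha and Eta show the derived state '0' for C4, supporting them as a clade.
All ingroup taxa share the derived state '1' for C5; it defines the ingroup but does not resolve relationships within it.
Most parsimonious ingroup topology: (Epsilon,(((Eta,Alpha),Gamma),Theta)).
The clade {Alpha, Eta, Gamma, Theta} is supported by C2: its derived state '1' occurs in exactly those taxa and in no other taxon (including the outgroup).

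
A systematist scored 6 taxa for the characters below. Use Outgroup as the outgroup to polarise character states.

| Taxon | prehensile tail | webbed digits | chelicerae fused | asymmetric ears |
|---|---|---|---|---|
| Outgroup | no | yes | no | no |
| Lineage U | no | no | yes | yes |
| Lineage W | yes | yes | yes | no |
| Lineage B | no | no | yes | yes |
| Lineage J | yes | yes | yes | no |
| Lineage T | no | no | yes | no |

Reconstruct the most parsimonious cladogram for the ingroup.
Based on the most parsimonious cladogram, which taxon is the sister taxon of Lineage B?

Character polarity is set by the outgroup: the derived state is whichever differs from the outgroup's state, so for webbed digits the derived state is 'no', and for the remaining characters it is 'yes'.
prehensile tail: derived state 'yes' in Lineage J and Lineage W only — synapomorphy for {Lineage J, Lineage W}.
Only Lineage B, Lineage T, and Lineage U show the derived state 'no' for webbed digits, supporting them as a clade.
All ingroup taxa share the derived state 'yes' for chelicerae fused; it defines the ingroup but does not resolve relationships within it.
Only Lineage B and Lineage U show the derived state 'yes' for asymmetric ears, supporting them as a clade.
Most parsimonious ingroup topology: (((Lineage U,Lineage B),Lineage T),(Lineage J,Lineage W)).
Lineage B and Lineage U form a cherry on this tree, so they are sister taxa.

Lineage U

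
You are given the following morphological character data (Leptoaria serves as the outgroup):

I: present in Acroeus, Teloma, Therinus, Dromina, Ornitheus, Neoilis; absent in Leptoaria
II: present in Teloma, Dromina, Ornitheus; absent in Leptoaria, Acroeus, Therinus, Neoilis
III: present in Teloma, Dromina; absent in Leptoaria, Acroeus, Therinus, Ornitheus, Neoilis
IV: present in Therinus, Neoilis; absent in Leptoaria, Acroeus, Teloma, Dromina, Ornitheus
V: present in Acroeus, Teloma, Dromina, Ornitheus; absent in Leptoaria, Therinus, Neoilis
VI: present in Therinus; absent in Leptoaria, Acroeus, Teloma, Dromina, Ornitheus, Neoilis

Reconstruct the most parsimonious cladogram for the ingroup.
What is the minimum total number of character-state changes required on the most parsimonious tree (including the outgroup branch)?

6

The outgroup has state 'absent' for every character, so 'present' is the derived state throughout.
All ingroup taxa share the derived state 'present' for I; it defines the ingroup but does not resolve relationships within it.
II (derived state 'present') is shared by Dromina, Ornitheus, and Teloma — a synapomorphy uniting that clade.
III (derived state 'present') is shared by Dromina and Teloma — a synapomorphy uniting that clade.
IV: derived state 'present' in Neoilis and Therinus only — synapomorphy for {Neoilis, Therinus}.
V: derived state 'present' in Acroeus, Dromina, Ornitheus, and Teloma only — synapomorphy for {Acroeus, Dromina, Ornitheus, Teloma}.
VI: derived state 'present' in Therinus only — an autapomorphy, so it tells us nothing about relationships among taxa.
Most parsimonious ingroup topology: ((Acroeus,((Teloma,Dromina),Ornitheus)),(Therinus,Neoilis)).
Changes per character on this tree: I: 1; II: 1; III: 1; IV: 1; V: 1; VI: 1.
Total = 6.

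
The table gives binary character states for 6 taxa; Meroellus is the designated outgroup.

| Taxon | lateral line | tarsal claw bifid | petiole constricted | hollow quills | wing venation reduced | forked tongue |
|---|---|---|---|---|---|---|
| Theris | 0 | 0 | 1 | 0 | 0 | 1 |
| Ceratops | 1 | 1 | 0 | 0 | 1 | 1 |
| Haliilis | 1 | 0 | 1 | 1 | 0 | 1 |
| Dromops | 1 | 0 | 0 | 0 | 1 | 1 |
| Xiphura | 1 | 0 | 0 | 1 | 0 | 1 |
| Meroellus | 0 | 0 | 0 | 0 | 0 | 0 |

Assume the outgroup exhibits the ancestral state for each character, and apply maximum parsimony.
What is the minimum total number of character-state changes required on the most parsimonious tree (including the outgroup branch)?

The outgroup has state '0' for every character, so '1' is the derived state throughout.
Only Ceratops, Dromops, Haliilis, and Xiphura show the derived state '1' for lateral line, supporting them as a clade.
tarsal claw bifid: derived state '1' in Ceratops only — an autapomorphy, so it tells us nothing about relationships among taxa.
petiole constricted groups Haliilis and Theris, which is incompatible with the clades supported by the remaining characters; treating it as convergent (homoplasy) costs fewer steps than any alternative tree.
hollow quills (derived state '1') is shared by Haliilis and Xiphura — a synapomorphy uniting that clade.
wing venation reduced: derived state '1' in Ceratops and Dromops only — synapomorphy for {Ceratops, Dromops}.
All ingroup taxa share the derived state '1' for forked tongue; it defines the ingroup but does not resolve relationships within it.
Most parsimonious ingroup topology: (((Ceratops,Dromops),(Xiphura,Haliilis)),Theris).
Changes per character on this tree: lateral line: 1; tarsal claw bifid: 1; petiole constricted: 2; hollow quills: 1; wing venation reduced: 1; forked tongue: 1.
Total = 7.

7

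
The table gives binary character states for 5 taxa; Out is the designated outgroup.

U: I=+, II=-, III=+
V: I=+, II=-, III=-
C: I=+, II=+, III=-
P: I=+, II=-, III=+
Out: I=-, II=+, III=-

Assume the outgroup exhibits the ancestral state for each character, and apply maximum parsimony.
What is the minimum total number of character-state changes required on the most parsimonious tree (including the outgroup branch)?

3

Character polarity is set by the outgroup: the derived state is whichever differs from the outgroup's state, so for II the derived state is '-', and for the remaining characters it is '+'.
I (derived state '+') is shared by all ingroup taxa — unites the whole ingroup.
Only P, U, and V show the derived state '-' for II, supporting them as a clade.
III (derived state '+') is shared by P and U — a synapomorphy uniting that clade.
Most parsimonious ingroup topology: (((P,U),V),C).
Changes per character on this tree: I: 1; II: 1; III: 1.
Total = 3.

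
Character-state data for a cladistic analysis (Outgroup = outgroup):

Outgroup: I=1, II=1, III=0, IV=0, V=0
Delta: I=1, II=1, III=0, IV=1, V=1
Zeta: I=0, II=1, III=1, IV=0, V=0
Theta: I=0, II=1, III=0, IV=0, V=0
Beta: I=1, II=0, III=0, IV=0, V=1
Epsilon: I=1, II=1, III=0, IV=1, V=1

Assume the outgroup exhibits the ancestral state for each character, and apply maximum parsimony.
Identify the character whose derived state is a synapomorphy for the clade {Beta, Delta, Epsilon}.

V

Character polarity is set by the outgroup: the derived state is whichever differs from the outgroup's state, so for I, II the derived state is '0', and for the remaining characters it is '1'.
I: derived state '0' in Theta and Zeta only — synapomorphy for {Theta, Zeta}.
II: derived state '0' in Beta only — an autapomorphy, so it tells us nothing about relationships among taxa.
III (derived state '1') is unique to Zeta (autapomorphy; uninformative for grouping).
IV (derived state '1') is shared by Delta and Epsilon — a synapomorphy uniting that clade.
V (derived state '1') is shared by Beta, Delta, and Epsilon — a synapomorphy uniting that clade.
Most parsimonious ingroup topology: (((Delta,Epsilon),Beta),(Zeta,Theta)).
The clade {Beta, Delta, Epsilon} is supported by V: its derived state '1' occurs in exactly those taxa and in no other taxon (including the outgroup).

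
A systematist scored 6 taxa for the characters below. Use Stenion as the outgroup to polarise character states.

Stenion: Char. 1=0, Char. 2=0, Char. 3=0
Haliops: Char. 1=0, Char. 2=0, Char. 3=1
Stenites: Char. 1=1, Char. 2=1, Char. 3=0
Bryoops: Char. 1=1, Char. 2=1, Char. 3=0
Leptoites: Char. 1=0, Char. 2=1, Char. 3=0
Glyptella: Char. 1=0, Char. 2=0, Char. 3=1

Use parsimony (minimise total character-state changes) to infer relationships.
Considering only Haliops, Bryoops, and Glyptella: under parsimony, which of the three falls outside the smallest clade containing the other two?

Bryoops

The outgroup has state '0' for every character, so '1' is the derived state throughout.
Char. 1: derived state '1' in Bryoops and Stenites only — synapomorphy for {Bryoops, Stenites}.
Char. 2: derived state '1' in Bryoops, Leptoites, and Stenites only — synapomorphy for {Bryoops, Leptoites, Stenites}.
Char. 3: derived state '1' in Glyptella and Haliops only — synapomorphy for {Glyptella, Haliops}.
Most parsimonious ingroup topology: ((Haliops,Glyptella),(Leptoites,(Bryoops,Stenites))).
Haliops and Glyptella share a more recent common ancestor with each other than either does with Bryoops, so Bryoops is the least closely related of the three.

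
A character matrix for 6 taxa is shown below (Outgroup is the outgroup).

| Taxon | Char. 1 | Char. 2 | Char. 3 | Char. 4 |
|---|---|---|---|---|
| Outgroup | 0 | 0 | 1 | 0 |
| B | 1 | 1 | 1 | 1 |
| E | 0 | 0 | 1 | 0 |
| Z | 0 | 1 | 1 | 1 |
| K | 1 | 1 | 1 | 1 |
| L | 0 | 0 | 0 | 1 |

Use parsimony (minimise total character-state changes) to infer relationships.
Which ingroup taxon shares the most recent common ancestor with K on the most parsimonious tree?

B

Character polarity is set by the outgroup: the derived state is whichever differs from the outgroup's state, so for Char. 3 the derived state is '0', and for the remaining characters it is '1'.
Char. 1: derived state '1' in B and K only — synapomorphy for {B, K}.
Char. 2: derived state '1' in B, K, and Z only — synapomorphy for {B, K, Z}.
Char. 3: derived state '0' in L only — an autapomorphy, so it tells us nothing about relationships among taxa.
Char. 4: derived state '1' in B, K, L, and Z only — synapomorphy for {B, K, L, Z}.
Most parsimonious ingroup topology: ((((B,K),Z),L),E).
K and B form a cherry on this tree, so they are sister taxa.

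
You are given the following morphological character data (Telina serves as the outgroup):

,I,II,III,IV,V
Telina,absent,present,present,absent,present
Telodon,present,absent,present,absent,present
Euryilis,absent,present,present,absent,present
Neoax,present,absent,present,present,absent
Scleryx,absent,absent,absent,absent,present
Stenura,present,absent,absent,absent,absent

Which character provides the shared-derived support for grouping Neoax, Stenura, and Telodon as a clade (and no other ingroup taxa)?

Character polarity is set by the outgroup: the derived state is whichever differs from the outgroup's state, so for II, III, V the derived state is 'absent', and for the remaining characters it is 'present'.
I (derived state 'present') is shared by Neoax, Stenura, and Telodon — a synapomorphy uniting that clade.
Only Neoax, Scleryx, Stenura, and Telodon show the derived state 'absent' for II, supporting them as a clade.
III groups Scleryx and Stenura, which is incompatible with the clades supported by the remaining characters; treating it as convergent (homoplasy) costs fewer steps than any alternative tree.
IV: derived state 'present' in Neoax only — an autapomorphy, so it tells us nothing about relationships among taxa.
Only Neoax and Stenura show the derived state 'absent' for V, supporting them as a clade.
Most parsimonious ingroup topology: (((Telodon,(Neoax,Stenura)),Scleryx),Euryilis).
The clade {Neoax, Stenura, Telodon} is supported by I: its derived state 'present' occurs in exactly those taxa and in no other taxon (including the outgroup).

I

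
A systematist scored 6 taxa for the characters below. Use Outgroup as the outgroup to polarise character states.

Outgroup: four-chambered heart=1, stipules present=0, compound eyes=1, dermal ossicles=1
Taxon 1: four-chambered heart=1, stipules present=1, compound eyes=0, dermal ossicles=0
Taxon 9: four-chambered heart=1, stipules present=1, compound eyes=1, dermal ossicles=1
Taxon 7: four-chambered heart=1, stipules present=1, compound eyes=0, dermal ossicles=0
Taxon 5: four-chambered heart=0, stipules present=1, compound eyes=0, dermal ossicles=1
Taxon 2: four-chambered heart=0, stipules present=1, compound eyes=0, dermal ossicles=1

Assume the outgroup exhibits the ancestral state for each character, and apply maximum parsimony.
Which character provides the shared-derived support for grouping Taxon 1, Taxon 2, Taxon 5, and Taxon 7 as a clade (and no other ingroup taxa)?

Character polarity is set by the outgroup: the derived state is whichever differs from the outgroup's state, so for four-chambered heart, compound eyes, dermal ossicles the derived state is '0', and for the remaining characters it is '1'.
four-chambered heart: derived state '0' in Taxon 2 and Taxon 5 only — synapomorphy for {Taxon 2, Taxon 5}.
All ingroup taxa share the derived state '1' for stipules present; it defines the ingroup but does not resolve relationships within it.
Only Taxon 1, Taxon 2, Taxon 5, and Taxon 7 show the derived state '0' for compound eyes, supporting them as a clade.
Only Taxon 1 and Taxon 7 show the derived state '0' for dermal ossicles, supporting them as a clade.
Most parsimonious ingroup topology: (((Taxon 1,Taxon 7),(Taxon 5,Taxon 2)),Taxon 9).
The clade {Taxon 1, Taxon 2, Taxon 5, Taxon 7} is supported by compound eyes: its derived state '0' occurs in exactly those taxa and in no other taxon (including the outgroup).

compound eyes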